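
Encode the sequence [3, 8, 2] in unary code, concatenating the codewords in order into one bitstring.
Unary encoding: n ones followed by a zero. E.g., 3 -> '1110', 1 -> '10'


Encode each number as n ones followed by a terminating 0:
  3 -> 1110 (4 bits)
  8 -> 111111110 (9 bits)
  2 -> 110 (3 bits)
Total length = 4 + 9 + 3 = 16 bits.

Unary([3, 8, 2]) = 1110111111110110 (16 bits)


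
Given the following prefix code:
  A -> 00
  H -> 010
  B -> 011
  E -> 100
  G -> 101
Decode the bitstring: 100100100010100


Decoding step by step:
Bits 100 -> E
Bits 100 -> E
Bits 100 -> E
Bits 010 -> H
Bits 100 -> E


Decoded message: EEEHE


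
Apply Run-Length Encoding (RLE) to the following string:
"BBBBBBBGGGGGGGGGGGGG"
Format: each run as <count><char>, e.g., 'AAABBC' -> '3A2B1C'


Scanning runs left to right:
  i=0: run of 'B' x 7 -> '7B'
  i=7: run of 'G' x 13 -> '13G'

RLE = 7B13G


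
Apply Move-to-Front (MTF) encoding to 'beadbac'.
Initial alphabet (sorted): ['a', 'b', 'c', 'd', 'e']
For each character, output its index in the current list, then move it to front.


MTF encoding:
'b': index 1 in ['a', 'b', 'c', 'd', 'e'] -> ['b', 'a', 'c', 'd', 'e']
'e': index 4 in ['b', 'a', 'c', 'd', 'e'] -> ['e', 'b', 'a', 'c', 'd']
'a': index 2 in ['e', 'b', 'a', 'c', 'd'] -> ['a', 'e', 'b', 'c', 'd']
'd': index 4 in ['a', 'e', 'b', 'c', 'd'] -> ['d', 'a', 'e', 'b', 'c']
'b': index 3 in ['d', 'a', 'e', 'b', 'c'] -> ['b', 'd', 'a', 'e', 'c']
'a': index 2 in ['b', 'd', 'a', 'e', 'c'] -> ['a', 'b', 'd', 'e', 'c']
'c': index 4 in ['a', 'b', 'd', 'e', 'c'] -> ['c', 'a', 'b', 'd', 'e']


Output: [1, 4, 2, 4, 3, 2, 4]


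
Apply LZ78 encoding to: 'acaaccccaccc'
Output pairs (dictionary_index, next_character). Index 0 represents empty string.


LZ78 encoding steps:
Dictionary: {0: ''}
Step 1: w='' (idx 0), next='a' -> output (0, 'a'), add 'a' as idx 1
Step 2: w='' (idx 0), next='c' -> output (0, 'c'), add 'c' as idx 2
Step 3: w='a' (idx 1), next='a' -> output (1, 'a'), add 'aa' as idx 3
Step 4: w='c' (idx 2), next='c' -> output (2, 'c'), add 'cc' as idx 4
Step 5: w='cc' (idx 4), next='a' -> output (4, 'a'), add 'cca' as idx 5
Step 6: w='cc' (idx 4), next='c' -> output (4, 'c'), add 'ccc' as idx 6


Encoded: [(0, 'a'), (0, 'c'), (1, 'a'), (2, 'c'), (4, 'a'), (4, 'c')]


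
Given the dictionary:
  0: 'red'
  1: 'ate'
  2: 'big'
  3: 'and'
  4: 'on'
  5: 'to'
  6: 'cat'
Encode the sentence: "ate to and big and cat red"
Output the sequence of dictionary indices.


Look up each word in the dictionary:
  'ate' -> 1
  'to' -> 5
  'and' -> 3
  'big' -> 2
  'and' -> 3
  'cat' -> 6
  'red' -> 0

Encoded: [1, 5, 3, 2, 3, 6, 0]


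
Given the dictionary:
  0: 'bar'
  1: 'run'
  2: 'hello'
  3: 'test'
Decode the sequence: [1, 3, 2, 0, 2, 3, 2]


Look up each index in the dictionary:
  1 -> 'run'
  3 -> 'test'
  2 -> 'hello'
  0 -> 'bar'
  2 -> 'hello'
  3 -> 'test'
  2 -> 'hello'

Decoded: "run test hello bar hello test hello"


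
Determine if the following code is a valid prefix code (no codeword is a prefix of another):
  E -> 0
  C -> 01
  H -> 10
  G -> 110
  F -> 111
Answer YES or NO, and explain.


Checking each pair (does one codeword prefix another?):
  E='0' vs C='01': prefix -- VIOLATION

NO -- this is NOT a valid prefix code. E (0) is a prefix of C (01).


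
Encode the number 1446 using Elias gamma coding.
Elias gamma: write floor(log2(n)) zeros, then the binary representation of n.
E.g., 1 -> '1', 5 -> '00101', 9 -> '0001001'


num_bits = floor(log2(1446)) + 1 = 11
leading_zeros = num_bits - 1 = 10
binary(1446) = 10110100110

Elias gamma(1446) = '0000000000' + '10110100110' = 000000000010110100110 (21 bits)


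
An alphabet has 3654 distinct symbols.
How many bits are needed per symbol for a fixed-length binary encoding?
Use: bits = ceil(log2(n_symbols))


log2(3654) = 11.8353
Bracket: 2^11 = 2048 < 3654 <= 2^12 = 4096
So ceil(log2(3654)) = 12

bits = ceil(log2(3654)) = ceil(11.8353) = 12 bits


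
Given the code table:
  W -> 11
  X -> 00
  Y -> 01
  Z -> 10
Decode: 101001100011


Decoding:
10 -> Z
10 -> Z
01 -> Y
10 -> Z
00 -> X
11 -> W


Result: ZZYZXW


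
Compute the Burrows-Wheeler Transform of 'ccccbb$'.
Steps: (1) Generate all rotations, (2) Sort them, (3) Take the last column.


Rotations (sorted):
  0: $ccccbb -> last char: b
  1: b$ccccb -> last char: b
  2: bb$cccc -> last char: c
  3: cbb$ccc -> last char: c
  4: ccbb$cc -> last char: c
  5: cccbb$c -> last char: c
  6: ccccbb$ -> last char: $


BWT = bbcccc$


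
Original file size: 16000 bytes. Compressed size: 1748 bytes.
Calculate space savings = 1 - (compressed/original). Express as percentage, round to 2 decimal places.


ratio = compressed/original = 1748/16000 = 0.10925
savings = 1 - ratio = 1 - 0.10925 = 0.89075
as a percentage: 0.89075 * 100 = 89.08%

Space savings = 1 - 1748/16000 = 89.08%


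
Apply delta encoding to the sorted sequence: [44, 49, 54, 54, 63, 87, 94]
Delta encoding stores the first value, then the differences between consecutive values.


First value: 44
Deltas:
  49 - 44 = 5
  54 - 49 = 5
  54 - 54 = 0
  63 - 54 = 9
  87 - 63 = 24
  94 - 87 = 7


Delta encoded: [44, 5, 5, 0, 9, 24, 7]


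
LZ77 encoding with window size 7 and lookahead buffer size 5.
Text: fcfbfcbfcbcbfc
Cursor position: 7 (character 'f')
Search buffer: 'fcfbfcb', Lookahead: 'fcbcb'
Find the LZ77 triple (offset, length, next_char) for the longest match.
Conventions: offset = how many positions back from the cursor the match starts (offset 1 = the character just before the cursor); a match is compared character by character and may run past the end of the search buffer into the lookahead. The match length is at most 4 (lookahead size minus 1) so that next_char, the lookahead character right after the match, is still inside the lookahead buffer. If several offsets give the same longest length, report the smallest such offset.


Try each offset into the search buffer:
  offset=1 (pos 6, char 'b'): match length 0
  offset=2 (pos 5, char 'c'): match length 0
  offset=3 (pos 4, char 'f'): match length 3
  offset=4 (pos 3, char 'b'): match length 0
  offset=5 (pos 2, char 'f'): match length 1
  offset=6 (pos 1, char 'c'): match length 0
  offset=7 (pos 0, char 'f'): match length 2
Longest match has length 3 at offset 3.
next_char = character at position 7 + 3 = 10 -> 'c'

Best match: offset=3, length=3 (matching 'fcb' starting at position 4)
LZ77 triple: (3, 3, 'c')


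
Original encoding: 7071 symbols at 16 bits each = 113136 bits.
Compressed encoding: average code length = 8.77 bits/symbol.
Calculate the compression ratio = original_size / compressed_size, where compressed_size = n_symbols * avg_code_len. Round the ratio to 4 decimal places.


original_size = n_symbols * orig_bits = 7071 * 16 = 113136 bits
compressed_size = n_symbols * avg_code_len = 7071 * 8.77 = 62012.67 bits
ratio = original_size / compressed_size = 113136 / 62012.67 = 1.8244

Compression ratio = 1.8244


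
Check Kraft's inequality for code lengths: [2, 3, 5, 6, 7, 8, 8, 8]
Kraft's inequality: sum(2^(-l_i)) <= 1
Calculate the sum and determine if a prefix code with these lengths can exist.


Sum = 2^(-2) + 2^(-3) + 2^(-5) + 2^(-6) + 2^(-7) + 2^(-8) + 2^(-8) + 2^(-8)
    = 0.25 + 0.125 + 0.03125 + 0.015625 + 0.0078125 + 0.00390625 + 0.00390625 + 0.00390625
    = 113/256 = 0.44140625
Since 0.44140625 <= 1, Kraft's inequality IS satisfied.
A prefix code with these lengths CAN exist.

Kraft sum = 0.44140625. Satisfied.


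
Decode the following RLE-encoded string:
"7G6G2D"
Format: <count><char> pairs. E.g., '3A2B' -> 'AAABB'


Expanding each <count><char> pair:
  7G -> 'GGGGGGG'
  6G -> 'GGGGGG'
  2D -> 'DD'

Decoded = GGGGGGGGGGGGGDD


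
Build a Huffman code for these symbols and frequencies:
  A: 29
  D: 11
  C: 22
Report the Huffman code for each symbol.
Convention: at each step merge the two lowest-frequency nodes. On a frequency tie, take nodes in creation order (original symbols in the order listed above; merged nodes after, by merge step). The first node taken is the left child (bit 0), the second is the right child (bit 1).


Huffman tree construction:
Step 1: Merge D(11) + C(22) = 33
Step 2: Merge A(29) + (D+C)(33) = 62
Read each symbol's code off the tree from the root (left child = 0, right child = 1).

Codes:
  A: 0 (length 1)
  D: 10 (length 2)
  C: 11 (length 2)
Average code length: 95/62 = 1.5323 bits/symbol


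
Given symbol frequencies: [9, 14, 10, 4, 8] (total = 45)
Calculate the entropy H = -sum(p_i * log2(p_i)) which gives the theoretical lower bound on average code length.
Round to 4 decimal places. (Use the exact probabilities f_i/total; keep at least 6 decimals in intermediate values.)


Per-symbol terms -p_i * log2(p_i) with p_i = f_i/45:
  p = 9/45 = 0.200000: log2(p) = -2.321928, -p*log2(p) = 0.464386
  p = 14/45 = 0.311111: log2(p) = -1.684498, -p*log2(p) = 0.524066
  p = 10/45 = 0.222222: log2(p) = -2.169925, -p*log2(p) = 0.482206
  p = 4/45 = 0.088889: log2(p) = -3.491853, -p*log2(p) = 0.310387
  p = 8/45 = 0.177778: log2(p) = -2.491853, -p*log2(p) = 0.442996
H = 0.464386 + 0.524066 + 0.482206 + 0.310387 + 0.442996 = 2.224041

H = 2.224 bits/symbol


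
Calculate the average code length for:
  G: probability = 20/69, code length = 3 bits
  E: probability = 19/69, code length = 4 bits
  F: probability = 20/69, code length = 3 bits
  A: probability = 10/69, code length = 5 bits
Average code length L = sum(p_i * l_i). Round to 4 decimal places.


Weighted contributions p_i * l_i:
  G: (20/69) * 3 = 60/69
  E: (19/69) * 4 = 76/69
  F: (20/69) * 3 = 60/69
  A: (10/69) * 5 = 50/69
Sum = (60 + 76 + 60 + 50)/69 = 246/69

L = 246/69 = 3.5652 bits/symbol


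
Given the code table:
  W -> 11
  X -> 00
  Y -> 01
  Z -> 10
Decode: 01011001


Decoding:
01 -> Y
01 -> Y
10 -> Z
01 -> Y


Result: YYZY


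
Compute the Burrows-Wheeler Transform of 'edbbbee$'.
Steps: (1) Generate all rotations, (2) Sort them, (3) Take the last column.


Rotations (sorted):
  0: $edbbbee -> last char: e
  1: bbbee$ed -> last char: d
  2: bbee$edb -> last char: b
  3: bee$edbb -> last char: b
  4: dbbbee$e -> last char: e
  5: e$edbbbe -> last char: e
  6: edbbbee$ -> last char: $
  7: ee$edbbb -> last char: b


BWT = edbbee$b


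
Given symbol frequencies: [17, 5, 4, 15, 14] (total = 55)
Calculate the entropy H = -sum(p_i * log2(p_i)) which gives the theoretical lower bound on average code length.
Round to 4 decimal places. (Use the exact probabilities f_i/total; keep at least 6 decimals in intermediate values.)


Per-symbol terms -p_i * log2(p_i) with p_i = f_i/55:
  p = 17/55 = 0.309091: log2(p) = -1.693897, -p*log2(p) = 0.523568
  p = 5/55 = 0.090909: log2(p) = -3.459432, -p*log2(p) = 0.314494
  p = 4/55 = 0.072727: log2(p) = -3.781360, -p*log2(p) = 0.275008
  p = 15/55 = 0.272727: log2(p) = -1.874469, -p*log2(p) = 0.511219
  p = 14/55 = 0.254545: log2(p) = -1.974005, -p*log2(p) = 0.502474
H = 0.523568 + 0.314494 + 0.275008 + 0.511219 + 0.502474 = 2.126763

H = 2.1268 bits/symbol


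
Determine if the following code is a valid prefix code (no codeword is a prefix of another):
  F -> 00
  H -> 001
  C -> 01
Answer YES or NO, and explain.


Checking each pair (does one codeword prefix another?):
  F='00' vs H='001': prefix -- VIOLATION

NO -- this is NOT a valid prefix code. F (00) is a prefix of H (001).


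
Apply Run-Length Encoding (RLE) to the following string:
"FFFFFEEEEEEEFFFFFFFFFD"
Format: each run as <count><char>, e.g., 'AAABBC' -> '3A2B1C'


Scanning runs left to right:
  i=0: run of 'F' x 5 -> '5F'
  i=5: run of 'E' x 7 -> '7E'
  i=12: run of 'F' x 9 -> '9F'
  i=21: run of 'D' x 1 -> '1D'

RLE = 5F7E9F1D


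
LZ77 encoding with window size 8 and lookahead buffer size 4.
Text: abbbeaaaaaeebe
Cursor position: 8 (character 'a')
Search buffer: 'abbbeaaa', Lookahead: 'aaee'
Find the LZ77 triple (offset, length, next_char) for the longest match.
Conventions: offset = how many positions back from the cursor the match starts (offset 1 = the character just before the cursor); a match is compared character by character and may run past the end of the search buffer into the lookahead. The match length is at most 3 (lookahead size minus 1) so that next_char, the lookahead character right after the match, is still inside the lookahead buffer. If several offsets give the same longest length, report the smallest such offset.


Try each offset into the search buffer:
  offset=1 (pos 7, char 'a'): match length 2
  offset=2 (pos 6, char 'a'): match length 2
  offset=3 (pos 5, char 'a'): match length 2
  offset=4 (pos 4, char 'e'): match length 0
  offset=5 (pos 3, char 'b'): match length 0
  offset=6 (pos 2, char 'b'): match length 0
  offset=7 (pos 1, char 'b'): match length 0
  offset=8 (pos 0, char 'a'): match length 1
Longest match has length 2, found at offsets 1, 2, 3; take the smallest, offset 1.
next_char = character at position 8 + 2 = 10 -> 'e'

Best match: offset=1, length=2 (matching 'aa' starting at position 7)
LZ77 triple: (1, 2, 'e')


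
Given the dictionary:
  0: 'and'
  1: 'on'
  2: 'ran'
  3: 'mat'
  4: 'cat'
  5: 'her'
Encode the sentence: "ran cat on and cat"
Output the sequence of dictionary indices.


Look up each word in the dictionary:
  'ran' -> 2
  'cat' -> 4
  'on' -> 1
  'and' -> 0
  'cat' -> 4

Encoded: [2, 4, 1, 0, 4]


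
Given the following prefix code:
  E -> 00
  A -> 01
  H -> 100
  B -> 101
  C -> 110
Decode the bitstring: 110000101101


Decoding step by step:
Bits 110 -> C
Bits 00 -> E
Bits 01 -> A
Bits 01 -> A
Bits 101 -> B


Decoded message: CEAAB


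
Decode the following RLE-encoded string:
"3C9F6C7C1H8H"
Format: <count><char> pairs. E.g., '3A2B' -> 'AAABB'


Expanding each <count><char> pair:
  3C -> 'CCC'
  9F -> 'FFFFFFFFF'
  6C -> 'CCCCCC'
  7C -> 'CCCCCCC'
  1H -> 'H'
  8H -> 'HHHHHHHH'

Decoded = CCCFFFFFFFFFCCCCCCCCCCCCCHHHHHHHHH


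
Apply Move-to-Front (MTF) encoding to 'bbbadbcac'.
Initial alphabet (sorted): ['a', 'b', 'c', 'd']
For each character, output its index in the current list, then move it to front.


MTF encoding:
'b': index 1 in ['a', 'b', 'c', 'd'] -> ['b', 'a', 'c', 'd']
'b': index 0 in ['b', 'a', 'c', 'd'] -> ['b', 'a', 'c', 'd']
'b': index 0 in ['b', 'a', 'c', 'd'] -> ['b', 'a', 'c', 'd']
'a': index 1 in ['b', 'a', 'c', 'd'] -> ['a', 'b', 'c', 'd']
'd': index 3 in ['a', 'b', 'c', 'd'] -> ['d', 'a', 'b', 'c']
'b': index 2 in ['d', 'a', 'b', 'c'] -> ['b', 'd', 'a', 'c']
'c': index 3 in ['b', 'd', 'a', 'c'] -> ['c', 'b', 'd', 'a']
'a': index 3 in ['c', 'b', 'd', 'a'] -> ['a', 'c', 'b', 'd']
'c': index 1 in ['a', 'c', 'b', 'd'] -> ['c', 'a', 'b', 'd']


Output: [1, 0, 0, 1, 3, 2, 3, 3, 1]


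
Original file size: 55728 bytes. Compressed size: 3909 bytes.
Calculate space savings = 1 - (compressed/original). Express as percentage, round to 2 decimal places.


ratio = compressed/original = 3909/55728 = 0.070144
savings = 1 - ratio = 1 - 0.070144 = 0.929856
as a percentage: 0.929856 * 100 = 92.99%

Space savings = 1 - 3909/55728 = 92.99%


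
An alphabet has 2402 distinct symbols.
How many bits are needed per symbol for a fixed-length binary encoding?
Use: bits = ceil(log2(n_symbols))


log2(2402) = 11.23
Bracket: 2^11 = 2048 < 2402 <= 2^12 = 4096
So ceil(log2(2402)) = 12

bits = ceil(log2(2402)) = ceil(11.23) = 12 bits


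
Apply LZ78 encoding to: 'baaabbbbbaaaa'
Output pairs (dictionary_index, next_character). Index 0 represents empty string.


LZ78 encoding steps:
Dictionary: {0: ''}
Step 1: w='' (idx 0), next='b' -> output (0, 'b'), add 'b' as idx 1
Step 2: w='' (idx 0), next='a' -> output (0, 'a'), add 'a' as idx 2
Step 3: w='a' (idx 2), next='a' -> output (2, 'a'), add 'aa' as idx 3
Step 4: w='b' (idx 1), next='b' -> output (1, 'b'), add 'bb' as idx 4
Step 5: w='bb' (idx 4), next='b' -> output (4, 'b'), add 'bbb' as idx 5
Step 6: w='aa' (idx 3), next='a' -> output (3, 'a'), add 'aaa' as idx 6
Step 7: w='a' (idx 2), end of input -> output (2, '')


Encoded: [(0, 'b'), (0, 'a'), (2, 'a'), (1, 'b'), (4, 'b'), (3, 'a'), (2, '')]


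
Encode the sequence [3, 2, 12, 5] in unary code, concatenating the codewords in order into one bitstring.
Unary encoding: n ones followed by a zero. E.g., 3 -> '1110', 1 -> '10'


Encode each number as n ones followed by a terminating 0:
  3 -> 1110 (4 bits)
  2 -> 110 (3 bits)
  12 -> 1111111111110 (13 bits)
  5 -> 111110 (6 bits)
Total length = 4 + 3 + 13 + 6 = 26 bits.

Unary([3, 2, 12, 5]) = 11101101111111111110111110 (26 bits)


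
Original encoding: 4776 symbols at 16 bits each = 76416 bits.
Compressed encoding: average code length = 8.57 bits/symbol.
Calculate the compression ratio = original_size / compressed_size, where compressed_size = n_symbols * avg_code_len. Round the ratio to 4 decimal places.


original_size = n_symbols * orig_bits = 4776 * 16 = 76416 bits
compressed_size = n_symbols * avg_code_len = 4776 * 8.57 = 40930.32 bits
ratio = original_size / compressed_size = 76416 / 40930.32 = 1.867

Compression ratio = 1.867


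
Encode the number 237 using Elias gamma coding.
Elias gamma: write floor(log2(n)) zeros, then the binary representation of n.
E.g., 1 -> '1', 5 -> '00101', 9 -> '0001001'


num_bits = floor(log2(237)) + 1 = 8
leading_zeros = num_bits - 1 = 7
binary(237) = 11101101

Elias gamma(237) = '0000000' + '11101101' = 000000011101101 (15 bits)


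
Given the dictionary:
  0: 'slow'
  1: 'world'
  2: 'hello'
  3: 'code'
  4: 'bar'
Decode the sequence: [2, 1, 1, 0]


Look up each index in the dictionary:
  2 -> 'hello'
  1 -> 'world'
  1 -> 'world'
  0 -> 'slow'

Decoded: "hello world world slow"


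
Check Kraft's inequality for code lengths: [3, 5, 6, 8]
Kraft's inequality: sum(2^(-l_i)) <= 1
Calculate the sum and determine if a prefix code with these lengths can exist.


Sum = 2^(-3) + 2^(-5) + 2^(-6) + 2^(-8)
    = 0.125 + 0.03125 + 0.015625 + 0.00390625
    = 45/256 = 0.17578125
Since 0.17578125 <= 1, Kraft's inequality IS satisfied.
A prefix code with these lengths CAN exist.

Kraft sum = 0.17578125. Satisfied.


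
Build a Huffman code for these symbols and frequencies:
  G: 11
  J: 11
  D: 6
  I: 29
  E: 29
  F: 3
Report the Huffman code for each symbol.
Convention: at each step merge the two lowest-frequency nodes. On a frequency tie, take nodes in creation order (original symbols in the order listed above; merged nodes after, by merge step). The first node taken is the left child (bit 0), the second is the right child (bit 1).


Huffman tree construction:
Step 1: Merge F(3) + D(6) = 9
Step 2: Merge (F+D)(9) + G(11) = 20
Step 3: Merge J(11) + ((F+D)+G)(20) = 31
Step 4: Merge I(29) + E(29) = 58
Step 5: Merge (J+((F+D)+G))(31) + (I+E)(58) = 89
Read each symbol's code off the tree from the root (left child = 0, right child = 1).

Codes:
  G: 011 (length 3)
  J: 00 (length 2)
  D: 0101 (length 4)
  I: 10 (length 2)
  E: 11 (length 2)
  F: 0100 (length 4)
Average code length: 207/89 = 2.3258 bits/symbol


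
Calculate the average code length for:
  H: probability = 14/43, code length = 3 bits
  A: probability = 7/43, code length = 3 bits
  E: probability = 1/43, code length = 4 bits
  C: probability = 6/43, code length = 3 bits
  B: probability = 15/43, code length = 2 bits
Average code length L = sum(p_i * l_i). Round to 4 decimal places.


Weighted contributions p_i * l_i:
  H: (14/43) * 3 = 42/43
  A: (7/43) * 3 = 21/43
  E: (1/43) * 4 = 4/43
  C: (6/43) * 3 = 18/43
  B: (15/43) * 2 = 30/43
Sum = (42 + 21 + 4 + 18 + 30)/43 = 115/43

L = 115/43 = 2.6744 bits/symbol


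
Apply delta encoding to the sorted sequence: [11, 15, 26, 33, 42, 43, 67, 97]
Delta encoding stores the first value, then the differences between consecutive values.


First value: 11
Deltas:
  15 - 11 = 4
  26 - 15 = 11
  33 - 26 = 7
  42 - 33 = 9
  43 - 42 = 1
  67 - 43 = 24
  97 - 67 = 30


Delta encoded: [11, 4, 11, 7, 9, 1, 24, 30]


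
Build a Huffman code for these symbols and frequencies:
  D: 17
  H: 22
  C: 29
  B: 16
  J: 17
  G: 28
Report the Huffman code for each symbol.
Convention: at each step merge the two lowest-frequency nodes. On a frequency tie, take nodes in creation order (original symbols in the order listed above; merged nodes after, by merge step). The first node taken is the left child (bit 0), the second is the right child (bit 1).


Huffman tree construction:
Step 1: Merge B(16) + D(17) = 33
Step 2: Merge J(17) + H(22) = 39
Step 3: Merge G(28) + C(29) = 57
Step 4: Merge (B+D)(33) + (J+H)(39) = 72
Step 5: Merge (G+C)(57) + ((B+D)+(J+H))(72) = 129
Read each symbol's code off the tree from the root (left child = 0, right child = 1).

Codes:
  D: 101 (length 3)
  H: 111 (length 3)
  C: 01 (length 2)
  B: 100 (length 3)
  J: 110 (length 3)
  G: 00 (length 2)
Average code length: 330/129 = 2.5581 bits/symbol


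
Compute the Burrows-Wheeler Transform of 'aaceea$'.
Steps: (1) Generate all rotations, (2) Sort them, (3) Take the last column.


Rotations (sorted):
  0: $aaceea -> last char: a
  1: a$aacee -> last char: e
  2: aaceea$ -> last char: $
  3: aceea$a -> last char: a
  4: ceea$aa -> last char: a
  5: ea$aace -> last char: e
  6: eea$aac -> last char: c


BWT = ae$aaec


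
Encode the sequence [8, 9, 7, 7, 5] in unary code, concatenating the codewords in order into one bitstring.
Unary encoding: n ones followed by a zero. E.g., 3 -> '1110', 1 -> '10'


Encode each number as n ones followed by a terminating 0:
  8 -> 111111110 (9 bits)
  9 -> 1111111110 (10 bits)
  7 -> 11111110 (8 bits)
  7 -> 11111110 (8 bits)
  5 -> 111110 (6 bits)
Total length = 9 + 10 + 8 + 8 + 6 = 41 bits.

Unary([8, 9, 7, 7, 5]) = 11111111011111111101111111011111110111110 (41 bits)


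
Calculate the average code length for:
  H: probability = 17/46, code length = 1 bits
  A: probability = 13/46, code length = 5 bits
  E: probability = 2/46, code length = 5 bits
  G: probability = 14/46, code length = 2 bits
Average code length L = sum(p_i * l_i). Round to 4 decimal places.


Weighted contributions p_i * l_i:
  H: (17/46) * 1 = 17/46
  A: (13/46) * 5 = 65/46
  E: (2/46) * 5 = 10/46
  G: (14/46) * 2 = 28/46
Sum = (17 + 65 + 10 + 28)/46 = 120/46

L = 120/46 = 2.6087 bits/symbol


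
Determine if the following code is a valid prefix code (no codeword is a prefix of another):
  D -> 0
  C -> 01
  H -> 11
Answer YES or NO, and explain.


Checking each pair (does one codeword prefix another?):
  D='0' vs C='01': prefix -- VIOLATION

NO -- this is NOT a valid prefix code. D (0) is a prefix of C (01).


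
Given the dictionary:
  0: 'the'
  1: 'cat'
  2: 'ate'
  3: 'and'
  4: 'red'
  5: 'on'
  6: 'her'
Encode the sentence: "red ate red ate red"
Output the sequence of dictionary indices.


Look up each word in the dictionary:
  'red' -> 4
  'ate' -> 2
  'red' -> 4
  'ate' -> 2
  'red' -> 4

Encoded: [4, 2, 4, 2, 4]


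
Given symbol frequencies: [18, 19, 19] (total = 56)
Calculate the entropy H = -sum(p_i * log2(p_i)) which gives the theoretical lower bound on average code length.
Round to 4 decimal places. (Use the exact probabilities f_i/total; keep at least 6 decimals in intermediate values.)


Per-symbol terms -p_i * log2(p_i) with p_i = f_i/56:
  p = 18/56 = 0.321429: log2(p) = -1.637430, -p*log2(p) = 0.526317
  p = 19/56 = 0.339286: log2(p) = -1.559427, -p*log2(p) = 0.529091
  p = 19/56 = 0.339286: log2(p) = -1.559427, -p*log2(p) = 0.529091
H = 0.526317 + 0.529091 + 0.529091 = 1.584499

H = 1.5845 bits/symbol


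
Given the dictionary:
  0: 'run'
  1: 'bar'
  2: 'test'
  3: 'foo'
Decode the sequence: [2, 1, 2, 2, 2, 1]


Look up each index in the dictionary:
  2 -> 'test'
  1 -> 'bar'
  2 -> 'test'
  2 -> 'test'
  2 -> 'test'
  1 -> 'bar'

Decoded: "test bar test test test bar"


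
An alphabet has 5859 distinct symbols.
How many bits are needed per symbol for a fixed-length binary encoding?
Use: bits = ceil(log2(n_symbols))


log2(5859) = 12.5164
Bracket: 2^12 = 4096 < 5859 <= 2^13 = 8192
So ceil(log2(5859)) = 13

bits = ceil(log2(5859)) = ceil(12.5164) = 13 bits


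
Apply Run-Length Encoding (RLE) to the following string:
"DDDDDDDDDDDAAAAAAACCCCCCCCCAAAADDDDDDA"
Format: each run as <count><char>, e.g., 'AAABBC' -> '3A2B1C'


Scanning runs left to right:
  i=0: run of 'D' x 11 -> '11D'
  i=11: run of 'A' x 7 -> '7A'
  i=18: run of 'C' x 9 -> '9C'
  i=27: run of 'A' x 4 -> '4A'
  i=31: run of 'D' x 6 -> '6D'
  i=37: run of 'A' x 1 -> '1A'

RLE = 11D7A9C4A6D1A


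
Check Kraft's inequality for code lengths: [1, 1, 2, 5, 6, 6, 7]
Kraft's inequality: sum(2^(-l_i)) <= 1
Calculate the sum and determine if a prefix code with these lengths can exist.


Sum = 2^(-1) + 2^(-1) + 2^(-2) + 2^(-5) + 2^(-6) + 2^(-6) + 2^(-7)
    = 0.5 + 0.5 + 0.25 + 0.03125 + 0.015625 + 0.015625 + 0.0078125
    = 169/128 = 1.3203125
Since 1.3203125 > 1, Kraft's inequality is NOT satisfied.
A prefix code with these lengths CANNOT exist.

Kraft sum = 1.3203125. Not satisfied.


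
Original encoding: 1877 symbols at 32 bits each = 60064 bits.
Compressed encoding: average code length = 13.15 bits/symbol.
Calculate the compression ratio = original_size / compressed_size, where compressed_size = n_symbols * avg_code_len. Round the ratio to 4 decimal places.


original_size = n_symbols * orig_bits = 1877 * 32 = 60064 bits
compressed_size = n_symbols * avg_code_len = 1877 * 13.15 = 24682.55 bits
ratio = original_size / compressed_size = 60064 / 24682.55 = 2.4335

Compression ratio = 2.4335


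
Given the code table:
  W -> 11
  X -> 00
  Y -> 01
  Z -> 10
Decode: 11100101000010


Decoding:
11 -> W
10 -> Z
01 -> Y
01 -> Y
00 -> X
00 -> X
10 -> Z


Result: WZYYXXZ


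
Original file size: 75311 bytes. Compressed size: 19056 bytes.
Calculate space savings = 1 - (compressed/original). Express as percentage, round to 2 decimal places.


ratio = compressed/original = 19056/75311 = 0.253031
savings = 1 - ratio = 1 - 0.253031 = 0.746969
as a percentage: 0.746969 * 100 = 74.7%

Space savings = 1 - 19056/75311 = 74.7%


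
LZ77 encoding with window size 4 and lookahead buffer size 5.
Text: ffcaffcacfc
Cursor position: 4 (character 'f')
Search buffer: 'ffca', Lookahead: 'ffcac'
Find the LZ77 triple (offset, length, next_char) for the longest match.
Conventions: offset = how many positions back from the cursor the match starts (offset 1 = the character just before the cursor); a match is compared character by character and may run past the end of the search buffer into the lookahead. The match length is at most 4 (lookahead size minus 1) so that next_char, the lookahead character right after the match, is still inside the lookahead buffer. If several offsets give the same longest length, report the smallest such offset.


Try each offset into the search buffer:
  offset=1 (pos 3, char 'a'): match length 0
  offset=2 (pos 2, char 'c'): match length 0
  offset=3 (pos 1, char 'f'): match length 1
  offset=4 (pos 0, char 'f'): match length 4
Longest match has length 4 at offset 4.
next_char = character at position 4 + 4 = 8 -> 'c'

Best match: offset=4, length=4 (matching 'ffca' starting at position 0)
LZ77 triple: (4, 4, 'c')


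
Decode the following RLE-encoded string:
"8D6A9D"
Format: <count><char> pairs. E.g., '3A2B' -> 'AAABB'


Expanding each <count><char> pair:
  8D -> 'DDDDDDDD'
  6A -> 'AAAAAA'
  9D -> 'DDDDDDDDD'

Decoded = DDDDDDDDAAAAAADDDDDDDDD


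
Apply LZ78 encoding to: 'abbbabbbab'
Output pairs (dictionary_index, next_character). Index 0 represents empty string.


LZ78 encoding steps:
Dictionary: {0: ''}
Step 1: w='' (idx 0), next='a' -> output (0, 'a'), add 'a' as idx 1
Step 2: w='' (idx 0), next='b' -> output (0, 'b'), add 'b' as idx 2
Step 3: w='b' (idx 2), next='b' -> output (2, 'b'), add 'bb' as idx 3
Step 4: w='a' (idx 1), next='b' -> output (1, 'b'), add 'ab' as idx 4
Step 5: w='bb' (idx 3), next='a' -> output (3, 'a'), add 'bba' as idx 5
Step 6: w='b' (idx 2), end of input -> output (2, '')


Encoded: [(0, 'a'), (0, 'b'), (2, 'b'), (1, 'b'), (3, 'a'), (2, '')]


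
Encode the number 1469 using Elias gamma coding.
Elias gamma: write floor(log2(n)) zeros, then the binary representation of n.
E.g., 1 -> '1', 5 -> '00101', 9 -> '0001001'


num_bits = floor(log2(1469)) + 1 = 11
leading_zeros = num_bits - 1 = 10
binary(1469) = 10110111101

Elias gamma(1469) = '0000000000' + '10110111101' = 000000000010110111101 (21 bits)


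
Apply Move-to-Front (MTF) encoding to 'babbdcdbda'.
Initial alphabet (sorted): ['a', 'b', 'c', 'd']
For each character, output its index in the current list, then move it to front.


MTF encoding:
'b': index 1 in ['a', 'b', 'c', 'd'] -> ['b', 'a', 'c', 'd']
'a': index 1 in ['b', 'a', 'c', 'd'] -> ['a', 'b', 'c', 'd']
'b': index 1 in ['a', 'b', 'c', 'd'] -> ['b', 'a', 'c', 'd']
'b': index 0 in ['b', 'a', 'c', 'd'] -> ['b', 'a', 'c', 'd']
'd': index 3 in ['b', 'a', 'c', 'd'] -> ['d', 'b', 'a', 'c']
'c': index 3 in ['d', 'b', 'a', 'c'] -> ['c', 'd', 'b', 'a']
'd': index 1 in ['c', 'd', 'b', 'a'] -> ['d', 'c', 'b', 'a']
'b': index 2 in ['d', 'c', 'b', 'a'] -> ['b', 'd', 'c', 'a']
'd': index 1 in ['b', 'd', 'c', 'a'] -> ['d', 'b', 'c', 'a']
'a': index 3 in ['d', 'b', 'c', 'a'] -> ['a', 'd', 'b', 'c']


Output: [1, 1, 1, 0, 3, 3, 1, 2, 1, 3]


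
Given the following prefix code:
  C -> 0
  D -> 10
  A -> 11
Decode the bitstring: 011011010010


Decoding step by step:
Bits 0 -> C
Bits 11 -> A
Bits 0 -> C
Bits 11 -> A
Bits 0 -> C
Bits 10 -> D
Bits 0 -> C
Bits 10 -> D


Decoded message: CACACDCD


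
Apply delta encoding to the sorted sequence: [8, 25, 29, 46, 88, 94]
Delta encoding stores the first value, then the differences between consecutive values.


First value: 8
Deltas:
  25 - 8 = 17
  29 - 25 = 4
  46 - 29 = 17
  88 - 46 = 42
  94 - 88 = 6


Delta encoded: [8, 17, 4, 17, 42, 6]


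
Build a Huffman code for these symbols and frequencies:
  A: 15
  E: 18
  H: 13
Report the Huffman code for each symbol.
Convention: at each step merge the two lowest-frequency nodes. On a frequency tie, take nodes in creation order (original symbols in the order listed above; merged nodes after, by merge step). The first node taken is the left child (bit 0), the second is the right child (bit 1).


Huffman tree construction:
Step 1: Merge H(13) + A(15) = 28
Step 2: Merge E(18) + (H+A)(28) = 46
Read each symbol's code off the tree from the root (left child = 0, right child = 1).

Codes:
  A: 11 (length 2)
  E: 0 (length 1)
  H: 10 (length 2)
Average code length: 74/46 = 1.6087 bits/symbol


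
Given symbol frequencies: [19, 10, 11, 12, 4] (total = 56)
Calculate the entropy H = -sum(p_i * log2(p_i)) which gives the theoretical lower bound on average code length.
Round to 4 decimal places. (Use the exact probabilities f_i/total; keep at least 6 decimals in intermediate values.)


Per-symbol terms -p_i * log2(p_i) with p_i = f_i/56:
  p = 19/56 = 0.339286: log2(p) = -1.559427, -p*log2(p) = 0.529091
  p = 10/56 = 0.178571: log2(p) = -2.485427, -p*log2(p) = 0.443826
  p = 11/56 = 0.196429: log2(p) = -2.347923, -p*log2(p) = 0.461199
  p = 12/56 = 0.214286: log2(p) = -2.222392, -p*log2(p) = 0.476227
  p = 4/56 = 0.071429: log2(p) = -3.807355, -p*log2(p) = 0.271954
H = 0.529091 + 0.443826 + 0.461199 + 0.476227 + 0.271954 = 2.182297

H = 2.1823 bits/symbol


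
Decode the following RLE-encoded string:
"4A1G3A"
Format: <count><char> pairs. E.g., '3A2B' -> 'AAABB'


Expanding each <count><char> pair:
  4A -> 'AAAA'
  1G -> 'G'
  3A -> 'AAA'

Decoded = AAAAGAAA


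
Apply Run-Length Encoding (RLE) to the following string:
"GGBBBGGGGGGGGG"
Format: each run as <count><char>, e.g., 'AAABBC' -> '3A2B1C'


Scanning runs left to right:
  i=0: run of 'G' x 2 -> '2G'
  i=2: run of 'B' x 3 -> '3B'
  i=5: run of 'G' x 9 -> '9G'

RLE = 2G3B9G


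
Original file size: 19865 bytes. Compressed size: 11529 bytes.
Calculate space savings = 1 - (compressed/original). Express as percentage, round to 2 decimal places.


ratio = compressed/original = 11529/19865 = 0.580367
savings = 1 - ratio = 1 - 0.580367 = 0.419633
as a percentage: 0.419633 * 100 = 41.96%

Space savings = 1 - 11529/19865 = 41.96%


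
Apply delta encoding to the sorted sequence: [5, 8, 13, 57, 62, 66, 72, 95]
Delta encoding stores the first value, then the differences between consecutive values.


First value: 5
Deltas:
  8 - 5 = 3
  13 - 8 = 5
  57 - 13 = 44
  62 - 57 = 5
  66 - 62 = 4
  72 - 66 = 6
  95 - 72 = 23


Delta encoded: [5, 3, 5, 44, 5, 4, 6, 23]


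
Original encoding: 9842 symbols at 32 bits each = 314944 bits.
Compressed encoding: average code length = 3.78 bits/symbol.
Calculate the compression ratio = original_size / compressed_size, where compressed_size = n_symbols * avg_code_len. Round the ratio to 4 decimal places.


original_size = n_symbols * orig_bits = 9842 * 32 = 314944 bits
compressed_size = n_symbols * avg_code_len = 9842 * 3.78 = 37202.76 bits
ratio = original_size / compressed_size = 314944 / 37202.76 = 8.4656

Compression ratio = 8.4656


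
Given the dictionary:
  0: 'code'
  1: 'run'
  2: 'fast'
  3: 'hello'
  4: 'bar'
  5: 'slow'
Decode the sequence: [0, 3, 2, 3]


Look up each index in the dictionary:
  0 -> 'code'
  3 -> 'hello'
  2 -> 'fast'
  3 -> 'hello'

Decoded: "code hello fast hello"


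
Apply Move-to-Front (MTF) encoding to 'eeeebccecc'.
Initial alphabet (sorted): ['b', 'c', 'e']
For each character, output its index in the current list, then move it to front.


MTF encoding:
'e': index 2 in ['b', 'c', 'e'] -> ['e', 'b', 'c']
'e': index 0 in ['e', 'b', 'c'] -> ['e', 'b', 'c']
'e': index 0 in ['e', 'b', 'c'] -> ['e', 'b', 'c']
'e': index 0 in ['e', 'b', 'c'] -> ['e', 'b', 'c']
'b': index 1 in ['e', 'b', 'c'] -> ['b', 'e', 'c']
'c': index 2 in ['b', 'e', 'c'] -> ['c', 'b', 'e']
'c': index 0 in ['c', 'b', 'e'] -> ['c', 'b', 'e']
'e': index 2 in ['c', 'b', 'e'] -> ['e', 'c', 'b']
'c': index 1 in ['e', 'c', 'b'] -> ['c', 'e', 'b']
'c': index 0 in ['c', 'e', 'b'] -> ['c', 'e', 'b']


Output: [2, 0, 0, 0, 1, 2, 0, 2, 1, 0]


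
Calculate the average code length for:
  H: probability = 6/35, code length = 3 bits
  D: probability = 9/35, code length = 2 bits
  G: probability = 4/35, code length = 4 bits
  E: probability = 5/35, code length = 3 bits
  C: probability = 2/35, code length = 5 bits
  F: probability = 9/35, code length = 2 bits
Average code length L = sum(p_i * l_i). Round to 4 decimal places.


Weighted contributions p_i * l_i:
  H: (6/35) * 3 = 18/35
  D: (9/35) * 2 = 18/35
  G: (4/35) * 4 = 16/35
  E: (5/35) * 3 = 15/35
  C: (2/35) * 5 = 10/35
  F: (9/35) * 2 = 18/35
Sum = (18 + 18 + 16 + 15 + 10 + 18)/35 = 95/35

L = 95/35 = 2.7143 bits/symbol


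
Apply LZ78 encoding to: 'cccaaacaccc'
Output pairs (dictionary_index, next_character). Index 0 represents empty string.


LZ78 encoding steps:
Dictionary: {0: ''}
Step 1: w='' (idx 0), next='c' -> output (0, 'c'), add 'c' as idx 1
Step 2: w='c' (idx 1), next='c' -> output (1, 'c'), add 'cc' as idx 2
Step 3: w='' (idx 0), next='a' -> output (0, 'a'), add 'a' as idx 3
Step 4: w='a' (idx 3), next='a' -> output (3, 'a'), add 'aa' as idx 4
Step 5: w='c' (idx 1), next='a' -> output (1, 'a'), add 'ca' as idx 5
Step 6: w='cc' (idx 2), next='c' -> output (2, 'c'), add 'ccc' as idx 6


Encoded: [(0, 'c'), (1, 'c'), (0, 'a'), (3, 'a'), (1, 'a'), (2, 'c')]


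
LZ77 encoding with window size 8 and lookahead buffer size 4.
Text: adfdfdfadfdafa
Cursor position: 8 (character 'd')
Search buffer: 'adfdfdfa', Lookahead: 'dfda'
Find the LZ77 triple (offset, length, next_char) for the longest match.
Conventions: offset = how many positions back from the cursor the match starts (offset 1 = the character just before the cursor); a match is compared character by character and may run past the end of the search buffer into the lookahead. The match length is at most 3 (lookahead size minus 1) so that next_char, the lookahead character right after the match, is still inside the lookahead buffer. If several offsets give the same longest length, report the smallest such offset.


Try each offset into the search buffer:
  offset=1 (pos 7, char 'a'): match length 0
  offset=2 (pos 6, char 'f'): match length 0
  offset=3 (pos 5, char 'd'): match length 2
  offset=4 (pos 4, char 'f'): match length 0
  offset=5 (pos 3, char 'd'): match length 3
  offset=6 (pos 2, char 'f'): match length 0
  offset=7 (pos 1, char 'd'): match length 3
  offset=8 (pos 0, char 'a'): match length 0
Longest match has length 3, found at offsets 5, 7; take the smallest, offset 5.
next_char = character at position 8 + 3 = 11 -> 'a'

Best match: offset=5, length=3 (matching 'dfd' starting at position 3)
LZ77 triple: (5, 3, 'a')


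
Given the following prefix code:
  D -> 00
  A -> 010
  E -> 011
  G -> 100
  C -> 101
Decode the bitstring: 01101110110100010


Decoding step by step:
Bits 011 -> E
Bits 011 -> E
Bits 101 -> C
Bits 101 -> C
Bits 00 -> D
Bits 010 -> A


Decoded message: EECCDA


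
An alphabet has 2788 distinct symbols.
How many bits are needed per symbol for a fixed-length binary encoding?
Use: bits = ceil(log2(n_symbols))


log2(2788) = 11.445
Bracket: 2^11 = 2048 < 2788 <= 2^12 = 4096
So ceil(log2(2788)) = 12

bits = ceil(log2(2788)) = ceil(11.445) = 12 bits


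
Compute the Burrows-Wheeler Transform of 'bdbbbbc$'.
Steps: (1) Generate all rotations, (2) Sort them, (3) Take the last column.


Rotations (sorted):
  0: $bdbbbbc -> last char: c
  1: bbbbc$bd -> last char: d
  2: bbbc$bdb -> last char: b
  3: bbc$bdbb -> last char: b
  4: bc$bdbbb -> last char: b
  5: bdbbbbc$ -> last char: $
  6: c$bdbbbb -> last char: b
  7: dbbbbc$b -> last char: b


BWT = cdbbb$bb


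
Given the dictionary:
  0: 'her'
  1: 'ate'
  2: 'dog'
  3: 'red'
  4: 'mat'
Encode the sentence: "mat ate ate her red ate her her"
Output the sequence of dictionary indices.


Look up each word in the dictionary:
  'mat' -> 4
  'ate' -> 1
  'ate' -> 1
  'her' -> 0
  'red' -> 3
  'ate' -> 1
  'her' -> 0
  'her' -> 0

Encoded: [4, 1, 1, 0, 3, 1, 0, 0]


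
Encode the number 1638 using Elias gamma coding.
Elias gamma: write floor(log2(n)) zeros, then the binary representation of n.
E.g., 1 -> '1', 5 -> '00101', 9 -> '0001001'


num_bits = floor(log2(1638)) + 1 = 11
leading_zeros = num_bits - 1 = 10
binary(1638) = 11001100110

Elias gamma(1638) = '0000000000' + '11001100110' = 000000000011001100110 (21 bits)


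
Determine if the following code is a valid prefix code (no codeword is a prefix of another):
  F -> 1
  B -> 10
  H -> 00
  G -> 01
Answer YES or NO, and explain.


Checking each pair (does one codeword prefix another?):
  F='1' vs B='10': prefix -- VIOLATION

NO -- this is NOT a valid prefix code. F (1) is a prefix of B (10).


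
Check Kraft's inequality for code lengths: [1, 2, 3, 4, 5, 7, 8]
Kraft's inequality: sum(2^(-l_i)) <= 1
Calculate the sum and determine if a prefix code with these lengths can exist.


Sum = 2^(-1) + 2^(-2) + 2^(-3) + 2^(-4) + 2^(-5) + 2^(-7) + 2^(-8)
    = 0.5 + 0.25 + 0.125 + 0.0625 + 0.03125 + 0.0078125 + 0.00390625
    = 251/256 = 0.98046875
Since 0.98046875 <= 1, Kraft's inequality IS satisfied.
A prefix code with these lengths CAN exist.

Kraft sum = 0.98046875. Satisfied.


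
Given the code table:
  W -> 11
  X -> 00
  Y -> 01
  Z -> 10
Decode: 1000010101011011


Decoding:
10 -> Z
00 -> X
01 -> Y
01 -> Y
01 -> Y
01 -> Y
10 -> Z
11 -> W


Result: ZXYYYYZW


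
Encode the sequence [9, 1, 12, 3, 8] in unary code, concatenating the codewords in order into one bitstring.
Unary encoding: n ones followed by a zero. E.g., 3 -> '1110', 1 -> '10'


Encode each number as n ones followed by a terminating 0:
  9 -> 1111111110 (10 bits)
  1 -> 10 (2 bits)
  12 -> 1111111111110 (13 bits)
  3 -> 1110 (4 bits)
  8 -> 111111110 (9 bits)
Total length = 10 + 2 + 13 + 4 + 9 = 38 bits.

Unary([9, 1, 12, 3, 8]) = 11111111101011111111111101110111111110 (38 bits)


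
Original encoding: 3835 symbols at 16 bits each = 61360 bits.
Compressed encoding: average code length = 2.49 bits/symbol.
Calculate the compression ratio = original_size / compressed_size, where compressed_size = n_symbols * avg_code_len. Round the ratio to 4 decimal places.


original_size = n_symbols * orig_bits = 3835 * 16 = 61360 bits
compressed_size = n_symbols * avg_code_len = 3835 * 2.49 = 9549.15 bits
ratio = original_size / compressed_size = 61360 / 9549.15 = 6.4257

Compression ratio = 6.4257
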